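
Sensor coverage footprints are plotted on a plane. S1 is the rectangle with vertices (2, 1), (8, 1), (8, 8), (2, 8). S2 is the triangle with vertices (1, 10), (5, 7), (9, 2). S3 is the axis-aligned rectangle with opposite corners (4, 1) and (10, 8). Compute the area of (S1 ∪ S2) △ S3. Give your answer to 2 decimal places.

|S1 ∪ S2| = 42.7917.
|(S1 ∪ S2) ∩ S3| = 28.125.
|(S1 ∪ S2) △ S3| = 42.7917 + 42 − 56.25 = 28.54.

28.54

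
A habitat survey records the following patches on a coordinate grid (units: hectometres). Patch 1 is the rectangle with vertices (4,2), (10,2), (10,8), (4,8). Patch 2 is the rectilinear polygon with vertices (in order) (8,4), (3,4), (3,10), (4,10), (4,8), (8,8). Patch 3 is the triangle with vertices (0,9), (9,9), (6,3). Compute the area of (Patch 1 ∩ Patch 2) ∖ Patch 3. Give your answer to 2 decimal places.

2.75

|Patch 1 ∩ Patch 2| = 16.
|(Patch 1 ∩ Patch 2) ∩ Patch 3| = 13.25.
|(Patch 1 ∩ Patch 2) ∖ Patch 3| = 16 − 13.25 = 2.75.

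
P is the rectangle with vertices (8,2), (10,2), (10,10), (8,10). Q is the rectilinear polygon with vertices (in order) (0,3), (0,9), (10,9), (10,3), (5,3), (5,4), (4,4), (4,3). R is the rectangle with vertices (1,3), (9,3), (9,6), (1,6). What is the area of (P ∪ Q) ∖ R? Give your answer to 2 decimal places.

40.00

|P ∪ Q| = 63.
|(P ∪ Q) ∩ R| = 23.
|(P ∪ Q) ∖ R| = 63 − 23 = 40.00.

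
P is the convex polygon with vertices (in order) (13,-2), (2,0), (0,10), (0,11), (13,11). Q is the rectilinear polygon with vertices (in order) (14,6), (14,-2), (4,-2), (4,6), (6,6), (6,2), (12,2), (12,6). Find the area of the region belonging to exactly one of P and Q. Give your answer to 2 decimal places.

|P| = 144, |Q| = 56, |P∩Q| = 40.6364.
|P △ Q| = |P| + |Q| − 2·|P∩Q| = 144 + 56 − 81.2727 = 118.73.

118.73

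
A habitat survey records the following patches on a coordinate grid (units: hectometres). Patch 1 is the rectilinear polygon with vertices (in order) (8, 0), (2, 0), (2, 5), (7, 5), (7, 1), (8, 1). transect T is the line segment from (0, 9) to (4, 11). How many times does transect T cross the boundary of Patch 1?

The segment lies entirely outside Patch 1 and never meets its boundary.

0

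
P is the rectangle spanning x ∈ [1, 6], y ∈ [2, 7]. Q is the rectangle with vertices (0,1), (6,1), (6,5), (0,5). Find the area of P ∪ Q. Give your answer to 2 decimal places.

34.00

By inclusion–exclusion:
Individual areas: |P| = 25, |Q| = 24.
|P∩Q|: x∈[1,6], y∈[2,5] → 5·3 = 15.
|P ∪ Q| = 49 − 15 = 34.00.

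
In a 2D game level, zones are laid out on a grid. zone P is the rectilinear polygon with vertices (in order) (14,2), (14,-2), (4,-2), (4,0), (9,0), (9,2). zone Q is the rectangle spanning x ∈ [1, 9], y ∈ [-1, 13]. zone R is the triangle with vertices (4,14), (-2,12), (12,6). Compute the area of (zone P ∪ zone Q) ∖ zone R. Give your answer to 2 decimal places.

113.00

|zone P ∪ zone Q| = 137.
|(zone P ∪ zone Q) ∩ zone R| = 24.
|(zone P ∪ zone Q) ∖ zone R| = 137 − 24 = 113.00.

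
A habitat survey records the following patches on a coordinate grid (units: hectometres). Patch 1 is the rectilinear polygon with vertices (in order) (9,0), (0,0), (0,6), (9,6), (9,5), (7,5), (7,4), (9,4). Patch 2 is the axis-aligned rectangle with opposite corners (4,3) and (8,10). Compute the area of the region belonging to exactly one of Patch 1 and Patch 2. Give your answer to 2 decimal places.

|Patch 1| = 52, |Patch 2| = 28, |Patch 1∩Patch 2| = 11.
|Patch 1 △ Patch 2| = |Patch 1| + |Patch 2| − 2·|Patch 1∩Patch 2| = 52 + 28 − 22 = 58.00.

58.00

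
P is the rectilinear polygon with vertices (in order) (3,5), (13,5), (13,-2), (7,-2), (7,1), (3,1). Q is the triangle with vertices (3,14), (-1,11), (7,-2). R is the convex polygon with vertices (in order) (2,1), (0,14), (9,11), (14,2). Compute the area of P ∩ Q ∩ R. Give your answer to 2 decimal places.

The intersection is the polygon with vertices (6.163,1.347), (5,1.25), (3,4.5), (3,5), (5.25,5).
By the shoelace formula its area is 6.89.

6.89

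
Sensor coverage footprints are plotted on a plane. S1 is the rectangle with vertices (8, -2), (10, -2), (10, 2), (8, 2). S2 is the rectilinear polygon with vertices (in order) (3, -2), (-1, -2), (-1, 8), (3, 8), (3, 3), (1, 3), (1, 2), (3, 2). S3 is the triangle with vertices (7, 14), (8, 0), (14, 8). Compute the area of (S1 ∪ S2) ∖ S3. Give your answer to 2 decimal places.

44.50

|S1 ∪ S2| = 46.
|(S1 ∪ S2) ∩ S3| = 1.5.
|(S1 ∪ S2) ∖ S3| = 46 − 1.5 = 44.50.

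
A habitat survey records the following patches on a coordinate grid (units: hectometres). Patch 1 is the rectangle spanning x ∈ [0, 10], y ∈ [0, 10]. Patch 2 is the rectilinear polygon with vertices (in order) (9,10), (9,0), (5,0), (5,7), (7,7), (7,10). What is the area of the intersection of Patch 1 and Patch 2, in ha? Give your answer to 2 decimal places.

The intersection is the polygon with vertices (9,10), (9,0), (5,0), (5,7), (7,7), (7,10).
By the shoelace formula its area is 34.00.

34.00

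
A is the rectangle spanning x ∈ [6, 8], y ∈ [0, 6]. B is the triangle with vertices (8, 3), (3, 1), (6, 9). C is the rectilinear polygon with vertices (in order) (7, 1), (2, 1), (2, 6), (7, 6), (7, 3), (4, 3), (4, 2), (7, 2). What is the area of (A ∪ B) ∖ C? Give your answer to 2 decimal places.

|A ∪ B| = 23.7.
|(A ∪ B) ∩ C| = 10.5625.
|(A ∪ B) ∖ C| = 23.7 − 10.5625 = 13.14.

13.14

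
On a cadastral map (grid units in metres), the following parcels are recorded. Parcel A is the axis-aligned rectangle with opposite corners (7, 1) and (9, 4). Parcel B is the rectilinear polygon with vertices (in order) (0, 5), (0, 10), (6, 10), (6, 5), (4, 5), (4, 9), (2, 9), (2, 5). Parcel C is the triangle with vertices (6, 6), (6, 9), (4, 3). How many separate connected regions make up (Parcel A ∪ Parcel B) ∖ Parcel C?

(Parcel A ∪ Parcel B) ∖ Parcel C splits into 3 disjoint pieces (area 6, area 19.3333, area 0.3333).

3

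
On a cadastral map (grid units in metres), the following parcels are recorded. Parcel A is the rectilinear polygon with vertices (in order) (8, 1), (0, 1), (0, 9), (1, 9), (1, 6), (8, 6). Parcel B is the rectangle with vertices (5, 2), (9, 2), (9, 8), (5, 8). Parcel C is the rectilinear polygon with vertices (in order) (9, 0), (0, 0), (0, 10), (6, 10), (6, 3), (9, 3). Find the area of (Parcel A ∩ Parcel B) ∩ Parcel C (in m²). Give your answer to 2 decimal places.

6.00

The region (Parcel A ∩ Parcel B) ∩ Parcel C is the polygon with vertices (8,2), (5,2), (5,6), (6,6), (6,3), (8,3).
By the shoelace formula its area is 6.00.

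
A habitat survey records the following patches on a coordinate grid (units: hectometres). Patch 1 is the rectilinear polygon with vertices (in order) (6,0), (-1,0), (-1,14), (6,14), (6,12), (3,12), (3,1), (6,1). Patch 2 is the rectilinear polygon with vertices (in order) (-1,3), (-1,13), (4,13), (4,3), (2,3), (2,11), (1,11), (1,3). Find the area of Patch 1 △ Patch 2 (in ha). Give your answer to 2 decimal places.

|Patch 1| = 65, |Patch 2| = 42, |Patch 1∩Patch 2| = 33.
|Patch 1 △ Patch 2| = |Patch 1| + |Patch 2| − 2·|Patch 1∩Patch 2| = 65 + 42 − 66 = 41.00.

41.00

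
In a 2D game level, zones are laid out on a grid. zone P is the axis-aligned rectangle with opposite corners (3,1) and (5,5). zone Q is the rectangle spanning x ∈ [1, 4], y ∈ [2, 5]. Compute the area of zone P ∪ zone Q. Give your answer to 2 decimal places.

14.00

By inclusion–exclusion:
Individual areas: |zone P| = 8, |zone Q| = 9.
|zone P∩zone Q|: x∈[3,4], y∈[2,5] → 1·3 = 3.
|zone P ∪ zone Q| = 17 − 3 = 14.00.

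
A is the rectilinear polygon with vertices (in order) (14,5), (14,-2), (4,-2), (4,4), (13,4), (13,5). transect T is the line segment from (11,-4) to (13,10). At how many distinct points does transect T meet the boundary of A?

2

The segment meets the boundary at (11.286,-2), (12.143,4).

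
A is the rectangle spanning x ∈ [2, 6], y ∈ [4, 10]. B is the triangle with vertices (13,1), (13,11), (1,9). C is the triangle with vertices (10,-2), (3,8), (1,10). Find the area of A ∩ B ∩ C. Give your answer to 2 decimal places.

The intersection is the polygon with vertices (2.5,8), (2,8.667), (2,9), (3,8), (3.438,7.375).
By the shoelace formula its area is 0.49.

0.49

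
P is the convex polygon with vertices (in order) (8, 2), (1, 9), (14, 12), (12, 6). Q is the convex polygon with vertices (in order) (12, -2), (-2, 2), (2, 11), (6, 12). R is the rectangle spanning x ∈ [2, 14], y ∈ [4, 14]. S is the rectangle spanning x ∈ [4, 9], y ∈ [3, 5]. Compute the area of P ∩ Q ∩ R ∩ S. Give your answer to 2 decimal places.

The intersection is the polygon with vertices (6,4), (5,5), (9,5), (9,4).
By the shoelace formula its area is 3.50.

3.50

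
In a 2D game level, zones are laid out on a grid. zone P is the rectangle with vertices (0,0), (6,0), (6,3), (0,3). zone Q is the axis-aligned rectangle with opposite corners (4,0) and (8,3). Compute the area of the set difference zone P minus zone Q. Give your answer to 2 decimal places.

12.00

|zone P∩zone Q|: x∈[4,6], y∈[0,3] → 2·3 = 6.
|zone P| = 18.
|zone P ∖ zone Q| = |zone P| − |zone P∩zone Q| = 18 − 6 = 12.00.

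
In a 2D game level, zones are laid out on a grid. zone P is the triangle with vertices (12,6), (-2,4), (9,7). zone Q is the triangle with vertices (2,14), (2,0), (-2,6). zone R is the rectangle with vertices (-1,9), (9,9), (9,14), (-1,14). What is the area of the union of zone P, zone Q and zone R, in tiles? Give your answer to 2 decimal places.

By inclusion–exclusion:
Individual areas: |zone P| = 10, |zone Q| = 28, |zone R| = 50.
|zone P∩zone Q| = 0.9498.
|zone P∩zone R| = 0.
|zone Q∩zone R| = 6.25.
|zone P∩zone Q∩zone R| = 0.
|zone P ∪ zone Q ∪ zone R| = 88 − 7.1998 + 0 = 80.80.

80.80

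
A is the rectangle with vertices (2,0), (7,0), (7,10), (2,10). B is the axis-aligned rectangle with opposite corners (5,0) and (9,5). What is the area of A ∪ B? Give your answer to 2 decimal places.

By inclusion–exclusion:
Individual areas: |A| = 50, |B| = 20.
|A∩B|: x∈[5,7], y∈[0,5] → 2·5 = 10.
|A ∪ B| = 70 − 10 = 60.00.

60.00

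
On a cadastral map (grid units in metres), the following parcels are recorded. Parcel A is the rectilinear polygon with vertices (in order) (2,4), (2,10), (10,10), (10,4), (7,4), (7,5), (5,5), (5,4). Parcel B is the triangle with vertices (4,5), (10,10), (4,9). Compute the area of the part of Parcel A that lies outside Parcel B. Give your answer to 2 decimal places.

|Parcel A| = 46, |Parcel A∩Parcel B| = 12.
|Parcel A ∖ Parcel B| = |Parcel A| − |Parcel A∩Parcel B| = 46 − 12 = 34.00.

34.00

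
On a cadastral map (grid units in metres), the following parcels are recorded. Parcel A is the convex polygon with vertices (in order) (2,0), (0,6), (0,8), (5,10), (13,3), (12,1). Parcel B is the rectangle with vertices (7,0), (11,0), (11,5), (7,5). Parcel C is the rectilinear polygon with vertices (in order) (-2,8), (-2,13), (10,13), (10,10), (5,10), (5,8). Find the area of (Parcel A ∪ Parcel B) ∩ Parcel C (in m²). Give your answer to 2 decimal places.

The region (Parcel A ∪ Parcel B) ∩ Parcel C is the polygon with vertices (5,10), (5,8), (0,8).
By the shoelace formula its area is 5.00.

5.00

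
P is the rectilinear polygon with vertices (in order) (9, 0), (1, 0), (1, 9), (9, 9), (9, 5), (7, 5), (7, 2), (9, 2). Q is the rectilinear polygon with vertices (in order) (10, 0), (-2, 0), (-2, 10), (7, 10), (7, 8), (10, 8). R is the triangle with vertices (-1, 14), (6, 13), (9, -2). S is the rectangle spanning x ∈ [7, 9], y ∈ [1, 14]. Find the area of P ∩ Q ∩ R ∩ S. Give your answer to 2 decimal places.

2.19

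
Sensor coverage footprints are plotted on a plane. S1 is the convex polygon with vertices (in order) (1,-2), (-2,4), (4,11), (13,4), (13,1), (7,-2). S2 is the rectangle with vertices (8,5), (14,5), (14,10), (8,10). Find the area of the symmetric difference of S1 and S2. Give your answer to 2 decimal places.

143.77

|S1| = 124.5, |S2| = 30, |S1∩S2| = 5.3651.
|S1 △ S2| = |S1| + |S2| − 2·|S1∩S2| = 124.5 + 30 − 10.7302 = 143.77.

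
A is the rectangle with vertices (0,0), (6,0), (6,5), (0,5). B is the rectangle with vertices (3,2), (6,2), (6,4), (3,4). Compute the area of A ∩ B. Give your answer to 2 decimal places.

6.00

|A∩B|: x∈[3,6], y∈[2,4] → 3·2 = 6.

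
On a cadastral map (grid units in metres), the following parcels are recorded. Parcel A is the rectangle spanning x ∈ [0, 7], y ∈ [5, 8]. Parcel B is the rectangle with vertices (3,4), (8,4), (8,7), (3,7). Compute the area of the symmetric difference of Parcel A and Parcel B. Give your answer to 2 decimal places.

20.00

|Parcel A∩Parcel B|: x∈[3,7], y∈[5,7] → 4·2 = 8.
|Parcel A △ Parcel B| = |Parcel A| + |Parcel B| − 2·|Parcel A∩Parcel B| = 21 + 15 − 16 = 20.00.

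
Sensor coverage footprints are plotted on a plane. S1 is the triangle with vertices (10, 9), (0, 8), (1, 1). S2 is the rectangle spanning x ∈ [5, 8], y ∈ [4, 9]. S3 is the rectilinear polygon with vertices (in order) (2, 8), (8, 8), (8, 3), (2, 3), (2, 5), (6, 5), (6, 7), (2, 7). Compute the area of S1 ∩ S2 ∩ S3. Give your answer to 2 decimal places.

4.44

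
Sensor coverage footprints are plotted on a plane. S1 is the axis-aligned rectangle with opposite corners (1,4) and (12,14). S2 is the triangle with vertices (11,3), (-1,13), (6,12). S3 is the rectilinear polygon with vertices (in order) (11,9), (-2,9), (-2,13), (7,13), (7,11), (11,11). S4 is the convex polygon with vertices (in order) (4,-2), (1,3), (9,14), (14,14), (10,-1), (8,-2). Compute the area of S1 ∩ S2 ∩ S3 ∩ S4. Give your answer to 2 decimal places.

2.07

The intersection is the polygon with vertices (7.667,9), (5.364,9), (6.669,10.795).
By the shoelace formula its area is 2.07.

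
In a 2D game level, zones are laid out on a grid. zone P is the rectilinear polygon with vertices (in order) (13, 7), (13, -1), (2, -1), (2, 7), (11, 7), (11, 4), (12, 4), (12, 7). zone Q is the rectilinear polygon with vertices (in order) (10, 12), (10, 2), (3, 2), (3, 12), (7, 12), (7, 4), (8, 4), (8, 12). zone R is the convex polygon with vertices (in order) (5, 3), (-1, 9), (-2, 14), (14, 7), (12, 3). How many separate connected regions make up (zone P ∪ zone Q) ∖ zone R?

(zone P ∪ zone Q) ∖ zone R splits into 3 disjoint pieces (area 49.5, area 4.25, area 5.625).

3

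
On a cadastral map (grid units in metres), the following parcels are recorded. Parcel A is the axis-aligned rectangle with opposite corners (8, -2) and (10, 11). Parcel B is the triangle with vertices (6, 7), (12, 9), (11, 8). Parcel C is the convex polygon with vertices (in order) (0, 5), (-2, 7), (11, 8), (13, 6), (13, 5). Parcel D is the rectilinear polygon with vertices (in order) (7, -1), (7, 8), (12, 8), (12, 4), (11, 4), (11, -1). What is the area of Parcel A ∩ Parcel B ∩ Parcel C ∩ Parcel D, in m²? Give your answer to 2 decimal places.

The intersection is the polygon with vertices (8,7.667), (8.4,7.8), (10,7.923), (10,7.8), (8,7.4).
By the shoelace formula its area is 0.47.

0.47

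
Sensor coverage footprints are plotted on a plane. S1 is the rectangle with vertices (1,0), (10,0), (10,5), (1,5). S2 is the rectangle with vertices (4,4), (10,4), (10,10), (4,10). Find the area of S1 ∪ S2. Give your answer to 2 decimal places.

By inclusion–exclusion:
Individual areas: |S1| = 45, |S2| = 36.
|S1∩S2|: x∈[4,10], y∈[4,5] → 6·1 = 6.
|S1 ∪ S2| = 81 − 6 = 75.00.

75.00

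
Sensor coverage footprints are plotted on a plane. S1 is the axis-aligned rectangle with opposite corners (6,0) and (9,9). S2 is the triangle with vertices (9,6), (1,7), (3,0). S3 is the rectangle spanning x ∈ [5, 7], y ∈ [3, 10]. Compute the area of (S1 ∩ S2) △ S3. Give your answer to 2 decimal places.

13.44

|S1 ∩ S2| = 5.0625.
|(S1 ∩ S2) ∩ S3| = 2.8125.
|(S1 ∩ S2) △ S3| = 5.0625 + 14 − 5.625 = 13.44.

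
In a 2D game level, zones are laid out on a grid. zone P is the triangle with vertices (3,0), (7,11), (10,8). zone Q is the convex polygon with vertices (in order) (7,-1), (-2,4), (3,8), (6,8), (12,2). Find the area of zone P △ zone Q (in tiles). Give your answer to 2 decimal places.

66.73

|zone P| = 22.5, |zone Q| = 68, |zone P∩zone Q| = 11.8832.
|zone P △ zone Q| = |zone P| + |zone Q| − 2·|zone P∩zone Q| = 22.5 + 68 − 23.7663 = 66.73.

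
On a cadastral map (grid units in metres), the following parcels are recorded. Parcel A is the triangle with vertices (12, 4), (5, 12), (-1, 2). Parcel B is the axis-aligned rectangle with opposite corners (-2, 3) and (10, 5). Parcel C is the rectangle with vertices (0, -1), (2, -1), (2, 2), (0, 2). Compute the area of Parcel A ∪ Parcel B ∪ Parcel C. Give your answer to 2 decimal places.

70.96

By inclusion–exclusion:
Individual areas: |Parcel A| = 59, |Parcel B| = 24, |Parcel C| = 6.
|Parcel A∩Parcel B| = 18.0423.
|Parcel A∩Parcel C| = 0.
|Parcel B∩Parcel C| = 0 (no overlap).
|Parcel A∩Parcel B∩Parcel C| = 0.
|Parcel A ∪ Parcel B ∪ Parcel C| = 89 − 18.0423 + 0 = 70.96.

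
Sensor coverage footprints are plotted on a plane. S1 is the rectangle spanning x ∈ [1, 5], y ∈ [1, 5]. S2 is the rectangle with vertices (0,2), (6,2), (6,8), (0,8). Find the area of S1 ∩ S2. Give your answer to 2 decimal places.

|S1∩S2|: x∈[1,5], y∈[2,5] → 4·3 = 12.

12.00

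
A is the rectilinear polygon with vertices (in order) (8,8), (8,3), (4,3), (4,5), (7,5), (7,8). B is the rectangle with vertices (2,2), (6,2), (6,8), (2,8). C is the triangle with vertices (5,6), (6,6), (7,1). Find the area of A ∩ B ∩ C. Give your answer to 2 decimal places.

0.45

The intersection is the polygon with vertices (6,5), (6,3.5), (5.4,5).
By the shoelace formula its area is 0.45.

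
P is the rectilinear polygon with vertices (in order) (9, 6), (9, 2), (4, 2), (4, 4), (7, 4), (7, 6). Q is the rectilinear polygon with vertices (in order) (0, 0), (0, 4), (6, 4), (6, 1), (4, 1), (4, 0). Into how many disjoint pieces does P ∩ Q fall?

P ∩ Q is a single connected region.

1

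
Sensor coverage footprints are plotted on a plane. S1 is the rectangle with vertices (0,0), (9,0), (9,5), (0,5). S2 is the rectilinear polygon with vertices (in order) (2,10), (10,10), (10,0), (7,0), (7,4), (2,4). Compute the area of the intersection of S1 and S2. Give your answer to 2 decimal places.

15.00

The intersection is the polygon with vertices (9,5), (9,0), (7,0), (7,4), (2,4), (2,5).
By the shoelace formula its area is 15.00.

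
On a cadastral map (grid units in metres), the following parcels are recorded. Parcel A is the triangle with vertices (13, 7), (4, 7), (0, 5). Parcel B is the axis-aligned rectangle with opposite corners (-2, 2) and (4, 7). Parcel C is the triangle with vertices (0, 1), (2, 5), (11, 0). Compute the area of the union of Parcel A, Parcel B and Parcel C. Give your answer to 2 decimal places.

By inclusion–exclusion:
Individual areas: |Parcel A| = 9, |Parcel B| = 30, |Parcel C| = 23.
|Parcel A∩Parcel B| = 2.7692.
|Parcel A∩Parcel C| = 0.
|Parcel B∩Parcel C| = 7.1389.
|Parcel A∩Parcel B∩Parcel C| = 0.
|Parcel A ∪ Parcel B ∪ Parcel C| = 62 − 9.9081 + 0 = 52.09.

52.09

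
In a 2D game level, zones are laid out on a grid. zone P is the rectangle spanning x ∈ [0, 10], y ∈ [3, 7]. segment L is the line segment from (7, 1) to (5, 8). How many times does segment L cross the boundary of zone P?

2

The segment meets the boundary at (5.286,7), (6.429,3).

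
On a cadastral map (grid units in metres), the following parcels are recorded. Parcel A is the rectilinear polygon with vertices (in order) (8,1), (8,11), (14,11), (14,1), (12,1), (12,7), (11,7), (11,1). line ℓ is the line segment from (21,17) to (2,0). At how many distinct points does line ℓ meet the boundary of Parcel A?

2

The segment meets the boundary at (8,5.368), (14,10.737).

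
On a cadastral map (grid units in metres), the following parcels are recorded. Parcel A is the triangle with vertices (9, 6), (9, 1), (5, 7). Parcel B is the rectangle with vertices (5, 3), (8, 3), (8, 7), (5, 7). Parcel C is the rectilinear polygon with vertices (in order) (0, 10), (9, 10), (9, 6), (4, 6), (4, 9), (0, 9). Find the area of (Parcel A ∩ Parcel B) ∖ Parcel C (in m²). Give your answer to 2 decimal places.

|Parcel A ∩ Parcel B| = 5.5417.
|(Parcel A ∩ Parcel B) ∩ Parcel C| = 1.5417.
|(Parcel A ∩ Parcel B) ∖ Parcel C| = 5.5417 − 1.5417 = 4.00.

4.00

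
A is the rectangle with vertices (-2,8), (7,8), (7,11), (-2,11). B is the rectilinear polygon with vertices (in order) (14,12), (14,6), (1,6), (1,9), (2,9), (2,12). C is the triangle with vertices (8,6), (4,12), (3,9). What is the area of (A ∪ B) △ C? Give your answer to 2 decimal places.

|A ∪ B| = 86.
|(A ∪ B) ∩ C| = 9.
|(A ∪ B) △ C| = 86 + 9 − 18 = 77.00.

77.00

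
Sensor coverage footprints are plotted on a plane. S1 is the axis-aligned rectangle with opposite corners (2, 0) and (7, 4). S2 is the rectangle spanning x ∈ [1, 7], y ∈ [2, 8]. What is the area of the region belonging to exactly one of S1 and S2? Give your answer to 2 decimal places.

|S1∩S2|: x∈[2,7], y∈[2,4] → 5·2 = 10.
|S1 △ S2| = |S1| + |S2| − 2·|S1∩S2| = 20 + 36 − 20 = 36.00.

36.00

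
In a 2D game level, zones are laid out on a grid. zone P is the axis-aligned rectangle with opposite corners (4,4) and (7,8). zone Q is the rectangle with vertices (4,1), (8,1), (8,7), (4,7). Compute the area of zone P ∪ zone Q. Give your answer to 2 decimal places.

By inclusion–exclusion:
Individual areas: |zone P| = 12, |zone Q| = 24.
|zone P∩zone Q|: x∈[4,7], y∈[4,7] → 3·3 = 9.
|zone P ∪ zone Q| = 36 − 9 = 27.00.

27.00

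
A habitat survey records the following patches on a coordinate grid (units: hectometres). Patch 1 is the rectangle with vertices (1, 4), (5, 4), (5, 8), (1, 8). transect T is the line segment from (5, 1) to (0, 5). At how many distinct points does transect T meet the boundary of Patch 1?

The segment meets the boundary at (1,4.2), (1.25,4).

2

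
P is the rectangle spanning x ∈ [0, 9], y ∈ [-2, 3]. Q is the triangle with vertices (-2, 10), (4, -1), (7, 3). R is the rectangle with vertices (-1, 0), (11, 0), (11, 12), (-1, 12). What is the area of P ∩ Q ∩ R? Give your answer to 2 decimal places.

The intersection is the polygon with vertices (4.75,0), (3.454,0), (1.818,3), (7,3).
By the shoelace formula its area is 9.72.

9.72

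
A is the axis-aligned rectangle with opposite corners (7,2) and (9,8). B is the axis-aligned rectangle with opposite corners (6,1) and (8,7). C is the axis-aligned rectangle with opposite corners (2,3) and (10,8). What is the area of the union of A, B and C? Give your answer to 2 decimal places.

By inclusion–exclusion:
Individual areas: |A| = 12, |B| = 12, |C| = 40.
|A∩B|: x∈[7,8], y∈[2,7] → 1·5 = 5.
|A∩C|: x∈[7,9], y∈[3,8] → 2·5 = 10.
|B∩C|: x∈[6,8], y∈[3,7] → 2·4 = 8.
|A∩B∩C| = 4.
|A ∪ B ∪ C| = 64 − 23 + 4 = 45.00.

45.00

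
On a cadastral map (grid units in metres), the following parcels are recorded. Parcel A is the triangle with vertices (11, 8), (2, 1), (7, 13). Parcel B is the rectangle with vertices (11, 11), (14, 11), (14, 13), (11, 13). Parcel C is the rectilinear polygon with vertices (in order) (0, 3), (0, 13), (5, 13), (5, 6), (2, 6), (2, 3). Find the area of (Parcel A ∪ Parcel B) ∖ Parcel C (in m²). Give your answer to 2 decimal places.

41.49

|Parcel A ∪ Parcel B| = 42.5.
|(Parcel A ∪ Parcel B) ∩ Parcel C| = 1.0083.
|(Parcel A ∪ Parcel B) ∖ Parcel C| = 42.5 − 1.0083 = 41.49.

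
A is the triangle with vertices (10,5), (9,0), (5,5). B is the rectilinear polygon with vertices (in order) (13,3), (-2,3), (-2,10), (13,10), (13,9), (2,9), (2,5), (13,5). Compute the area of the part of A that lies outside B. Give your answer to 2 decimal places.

|A| = 12.5, |A∩B| = 8.
|A ∖ B| = |A| − |A∩B| = 12.5 − 8 = 4.50.

4.50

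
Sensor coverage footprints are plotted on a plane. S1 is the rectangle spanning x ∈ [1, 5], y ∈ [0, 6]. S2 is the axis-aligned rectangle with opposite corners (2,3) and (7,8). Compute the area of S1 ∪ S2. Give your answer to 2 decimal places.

40.00

By inclusion–exclusion:
Individual areas: |S1| = 24, |S2| = 25.
|S1∩S2|: x∈[2,5], y∈[3,6] → 3·3 = 9.
|S1 ∪ S2| = 49 − 9 = 40.00.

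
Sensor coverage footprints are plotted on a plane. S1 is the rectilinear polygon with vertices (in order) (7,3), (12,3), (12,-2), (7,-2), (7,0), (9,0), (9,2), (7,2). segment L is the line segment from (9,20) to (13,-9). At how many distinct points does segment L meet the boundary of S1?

The segment meets the boundary at (12,-1.75), (11.345,3).

2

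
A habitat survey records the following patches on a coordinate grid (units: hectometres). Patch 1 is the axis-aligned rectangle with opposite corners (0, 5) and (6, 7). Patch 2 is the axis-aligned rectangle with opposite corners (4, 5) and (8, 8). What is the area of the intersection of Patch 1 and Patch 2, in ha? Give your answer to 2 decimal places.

4.00

|Patch 1∩Patch 2|: x∈[4,6], y∈[5,7] → 2·2 = 4.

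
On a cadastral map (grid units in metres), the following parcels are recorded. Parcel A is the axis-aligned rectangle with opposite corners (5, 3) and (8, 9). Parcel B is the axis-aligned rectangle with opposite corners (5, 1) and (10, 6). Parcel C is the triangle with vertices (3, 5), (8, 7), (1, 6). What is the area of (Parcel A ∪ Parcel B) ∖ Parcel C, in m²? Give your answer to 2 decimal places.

32.84

|Parcel A ∪ Parcel B| = 34.
|(Parcel A ∪ Parcel B) ∩ Parcel C| = 1.1571.
|(Parcel A ∪ Parcel B) ∖ Parcel C| = 34 − 1.1571 = 32.84.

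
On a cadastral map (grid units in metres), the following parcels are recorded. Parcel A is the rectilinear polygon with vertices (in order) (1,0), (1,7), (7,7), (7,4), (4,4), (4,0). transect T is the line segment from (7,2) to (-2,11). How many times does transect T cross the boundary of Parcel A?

2

The segment meets the boundary at (2,7), (5,4).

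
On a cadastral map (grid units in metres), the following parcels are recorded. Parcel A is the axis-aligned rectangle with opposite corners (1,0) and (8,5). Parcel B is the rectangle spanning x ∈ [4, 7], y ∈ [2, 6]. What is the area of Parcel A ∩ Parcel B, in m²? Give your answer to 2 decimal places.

9.00

|Parcel A∩Parcel B|: x∈[4,7], y∈[2,5] → 3·3 = 9.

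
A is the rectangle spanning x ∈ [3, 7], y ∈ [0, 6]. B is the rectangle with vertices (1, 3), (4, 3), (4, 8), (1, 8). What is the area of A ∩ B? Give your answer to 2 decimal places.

|A∩B|: x∈[3,4], y∈[3,6] → 1·3 = 3.

3.00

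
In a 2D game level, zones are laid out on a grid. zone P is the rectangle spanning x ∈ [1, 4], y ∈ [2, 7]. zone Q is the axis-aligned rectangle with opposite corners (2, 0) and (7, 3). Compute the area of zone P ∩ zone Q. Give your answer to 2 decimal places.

2.00

|zone P∩zone Q|: x∈[2,4], y∈[2,3] → 2·1 = 2.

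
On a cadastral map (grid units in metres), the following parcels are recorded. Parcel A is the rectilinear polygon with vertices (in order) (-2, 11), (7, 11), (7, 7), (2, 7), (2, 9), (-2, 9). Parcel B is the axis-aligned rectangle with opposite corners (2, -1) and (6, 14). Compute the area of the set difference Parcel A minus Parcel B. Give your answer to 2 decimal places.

|Parcel A| = 28, |Parcel A∩Parcel B| = 16.
|Parcel A ∖ Parcel B| = |Parcel A| − |Parcel A∩Parcel B| = 28 − 16 = 12.00.

12.00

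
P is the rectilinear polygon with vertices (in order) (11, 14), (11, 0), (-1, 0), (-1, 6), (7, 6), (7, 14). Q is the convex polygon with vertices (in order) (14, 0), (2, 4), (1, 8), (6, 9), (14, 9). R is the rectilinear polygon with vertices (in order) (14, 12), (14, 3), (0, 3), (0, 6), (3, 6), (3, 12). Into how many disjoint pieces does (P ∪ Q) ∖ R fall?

3

(P ∪ Q) ∖ R splits into 3 disjoint pieces (area 46.5, area 3.9, area 8).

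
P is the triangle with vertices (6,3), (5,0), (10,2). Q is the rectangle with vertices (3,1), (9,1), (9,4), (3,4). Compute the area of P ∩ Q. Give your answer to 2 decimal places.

The intersection is the polygon with vertices (6,3), (9,2.25), (9,1.6), (7.5,1), (5.333,1).
By the shoelace formula its area is 5.09.

5.09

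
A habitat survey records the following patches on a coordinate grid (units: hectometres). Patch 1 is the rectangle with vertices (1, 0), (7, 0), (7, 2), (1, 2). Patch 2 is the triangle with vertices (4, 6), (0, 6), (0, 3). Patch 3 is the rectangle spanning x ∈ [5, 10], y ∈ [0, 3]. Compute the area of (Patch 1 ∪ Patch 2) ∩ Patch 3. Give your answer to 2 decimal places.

4.00

The region (Patch 1 ∪ Patch 2) ∩ Patch 3 is the polygon with vertices (7,2), (7,0), (5,0), (5,2).
By the shoelace formula its area is 4.00.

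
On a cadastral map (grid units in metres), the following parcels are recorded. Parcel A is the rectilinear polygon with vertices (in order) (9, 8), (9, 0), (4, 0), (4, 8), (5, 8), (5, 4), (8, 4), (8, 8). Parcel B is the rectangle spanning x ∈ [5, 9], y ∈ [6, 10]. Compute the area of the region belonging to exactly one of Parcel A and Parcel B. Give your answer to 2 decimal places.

40.00

|Parcel A| = 28, |Parcel B| = 16, |Parcel A∩Parcel B| = 2.
|Parcel A △ Parcel B| = |Parcel A| + |Parcel B| − 2·|Parcel A∩Parcel B| = 28 + 16 − 4 = 40.00.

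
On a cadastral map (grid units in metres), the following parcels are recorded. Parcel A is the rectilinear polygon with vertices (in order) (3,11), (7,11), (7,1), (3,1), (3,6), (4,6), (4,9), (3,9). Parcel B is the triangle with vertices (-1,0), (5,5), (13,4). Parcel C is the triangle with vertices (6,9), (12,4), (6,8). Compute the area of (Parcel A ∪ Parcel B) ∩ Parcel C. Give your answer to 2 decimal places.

|Parcel A ∪ Parcel B| = 48.7738.
|(Parcel A ∪ Parcel B) ∩ Parcel C| = 0.92.

0.92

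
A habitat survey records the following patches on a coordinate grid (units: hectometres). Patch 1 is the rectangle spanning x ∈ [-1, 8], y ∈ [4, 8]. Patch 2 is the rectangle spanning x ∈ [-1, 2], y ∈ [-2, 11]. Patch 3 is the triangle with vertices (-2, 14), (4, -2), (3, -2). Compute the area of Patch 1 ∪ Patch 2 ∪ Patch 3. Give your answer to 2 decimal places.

67.02

By inclusion–exclusion:
Individual areas: |Patch 1| = 36, |Patch 2| = 39, |Patch 3| = 8.
|Patch 1∩Patch 2|: x∈[-1,2], y∈[4,8] → 3·4 = 12.
|Patch 1∩Patch 3| = 2.
|Patch 2∩Patch 3| = 3.9792.
|Patch 1∩Patch 2∩Patch 3| = 2.
|Patch 1 ∪ Patch 2 ∪ Patch 3| = 83 − 17.9792 + 2 = 67.02.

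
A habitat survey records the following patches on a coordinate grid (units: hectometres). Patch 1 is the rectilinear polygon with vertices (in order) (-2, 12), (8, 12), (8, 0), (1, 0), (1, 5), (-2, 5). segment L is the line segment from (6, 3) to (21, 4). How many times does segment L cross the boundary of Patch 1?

The segment meets the boundary at (8,3.133).

1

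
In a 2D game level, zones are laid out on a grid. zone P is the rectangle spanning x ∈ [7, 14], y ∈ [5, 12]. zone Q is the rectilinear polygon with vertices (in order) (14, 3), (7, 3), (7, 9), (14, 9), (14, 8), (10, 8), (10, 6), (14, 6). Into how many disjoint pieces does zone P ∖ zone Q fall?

zone P ∖ zone Q splits into 2 disjoint pieces (area 8, area 21).

2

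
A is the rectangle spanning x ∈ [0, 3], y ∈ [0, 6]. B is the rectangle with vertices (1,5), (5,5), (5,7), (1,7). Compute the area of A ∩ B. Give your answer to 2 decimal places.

2.00

|A∩B|: x∈[1,3], y∈[5,6] → 2·1 = 2.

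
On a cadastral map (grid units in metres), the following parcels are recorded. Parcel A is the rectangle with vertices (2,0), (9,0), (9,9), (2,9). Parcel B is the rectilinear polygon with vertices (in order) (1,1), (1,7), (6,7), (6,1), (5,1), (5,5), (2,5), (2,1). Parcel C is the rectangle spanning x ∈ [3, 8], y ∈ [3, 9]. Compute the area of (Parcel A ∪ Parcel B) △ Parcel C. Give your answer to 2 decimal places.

|Parcel A ∪ Parcel B| = 69.
|(Parcel A ∪ Parcel B) ∩ Parcel C| = 30.
|(Parcel A ∪ Parcel B) △ Parcel C| = 69 + 30 − 60 = 39.00.

39.00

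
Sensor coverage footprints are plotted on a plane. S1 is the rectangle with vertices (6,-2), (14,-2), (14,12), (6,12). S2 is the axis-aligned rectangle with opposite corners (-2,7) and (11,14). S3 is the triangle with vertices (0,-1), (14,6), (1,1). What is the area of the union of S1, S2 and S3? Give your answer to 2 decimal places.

184.81

By inclusion–exclusion:
Individual areas: |S1| = 112, |S2| = 91, |S3| = 10.5.
|S1∩S2|: x∈[6,11], y∈[7,12] → 5·5 = 25.
|S1∩S3| = 3.6923.
|S2∩S3| = 0.
|S1∩S2∩S3| = 0.
|S1 ∪ S2 ∪ S3| = 213.5 − 28.6923 + 0 = 184.81.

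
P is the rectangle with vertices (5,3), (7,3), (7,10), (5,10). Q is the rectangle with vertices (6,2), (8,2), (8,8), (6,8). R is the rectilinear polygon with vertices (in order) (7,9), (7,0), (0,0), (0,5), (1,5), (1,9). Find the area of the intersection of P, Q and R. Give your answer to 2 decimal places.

The intersection is the polygon with vertices (6,3), (6,8), (7,8), (7,3).
By the shoelace formula its area is 5.00.

5.00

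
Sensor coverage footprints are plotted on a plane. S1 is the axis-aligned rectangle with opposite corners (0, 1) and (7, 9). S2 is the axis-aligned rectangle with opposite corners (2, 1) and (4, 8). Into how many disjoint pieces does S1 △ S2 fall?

S1 △ S2 is a single connected region.

1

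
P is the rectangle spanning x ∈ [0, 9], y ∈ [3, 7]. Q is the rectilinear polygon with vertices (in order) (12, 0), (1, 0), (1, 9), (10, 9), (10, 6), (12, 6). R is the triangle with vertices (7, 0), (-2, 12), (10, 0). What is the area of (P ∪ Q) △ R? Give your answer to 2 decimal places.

82.00

|P ∪ Q| = 97.
|(P ∪ Q) ∩ R| = 16.5.
|(P ∪ Q) △ R| = 97 + 18 − 33 = 82.00.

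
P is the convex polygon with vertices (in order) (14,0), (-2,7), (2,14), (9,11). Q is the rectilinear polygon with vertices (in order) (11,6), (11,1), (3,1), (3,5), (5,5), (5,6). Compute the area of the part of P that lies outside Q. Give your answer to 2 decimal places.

|P| = 101, |P∩Q| = 21.5.
|P ∖ Q| = |P| − |P∩Q| = 101 − 21.5 = 79.50.

79.50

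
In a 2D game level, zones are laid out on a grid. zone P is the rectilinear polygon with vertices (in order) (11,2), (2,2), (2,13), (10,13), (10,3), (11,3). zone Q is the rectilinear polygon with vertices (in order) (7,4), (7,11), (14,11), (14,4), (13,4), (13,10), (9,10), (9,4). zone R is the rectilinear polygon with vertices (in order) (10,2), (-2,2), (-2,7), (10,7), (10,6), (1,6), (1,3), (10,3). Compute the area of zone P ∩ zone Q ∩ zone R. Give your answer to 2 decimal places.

The intersection is the polygon with vertices (9,6), (7,6), (7,7), (9,7).
By the shoelace formula its area is 2.00.

2.00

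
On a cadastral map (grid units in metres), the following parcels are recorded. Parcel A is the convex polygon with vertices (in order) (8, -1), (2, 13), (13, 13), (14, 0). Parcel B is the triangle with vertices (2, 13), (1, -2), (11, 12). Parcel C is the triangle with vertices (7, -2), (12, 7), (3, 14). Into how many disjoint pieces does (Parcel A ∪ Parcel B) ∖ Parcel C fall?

(Parcel A ∪ Parcel B) ∖ Parcel C splits into 2 disjoint pieces (area 35.7083, area 59.3203).

2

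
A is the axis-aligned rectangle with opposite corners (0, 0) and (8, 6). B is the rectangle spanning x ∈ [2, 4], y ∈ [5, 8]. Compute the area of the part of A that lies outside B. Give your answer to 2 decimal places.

|A∩B|: x∈[2,4], y∈[5,6] → 2·1 = 2.
|A| = 48.
|A ∖ B| = |A| − |A∩B| = 48 − 2 = 46.00.

46.00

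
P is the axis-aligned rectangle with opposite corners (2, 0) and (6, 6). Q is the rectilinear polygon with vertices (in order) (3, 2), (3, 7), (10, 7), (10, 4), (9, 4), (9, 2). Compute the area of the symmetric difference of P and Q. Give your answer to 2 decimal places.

|P| = 24, |Q| = 33, |P∩Q| = 12.
|P △ Q| = |P| + |Q| − 2·|P∩Q| = 24 + 33 − 24 = 33.00.

33.00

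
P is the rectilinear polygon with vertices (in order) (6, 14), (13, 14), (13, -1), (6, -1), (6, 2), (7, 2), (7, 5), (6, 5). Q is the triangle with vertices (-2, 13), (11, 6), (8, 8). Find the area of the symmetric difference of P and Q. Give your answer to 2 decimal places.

|P| = 102, |Q| = 2.5, |P∩Q| = 1.2692.
|P △ Q| = |P| + |Q| − 2·|P∩Q| = 102 + 2.5 − 2.5385 = 101.96.

101.96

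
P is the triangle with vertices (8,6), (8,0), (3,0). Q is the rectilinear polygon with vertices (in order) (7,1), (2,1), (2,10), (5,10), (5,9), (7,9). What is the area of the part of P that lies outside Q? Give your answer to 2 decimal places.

|P| = 15, |P∩Q| = 6.0167.
|P ∖ Q| = |P| − |P∩Q| = 15 − 6.0167 = 8.98.

8.98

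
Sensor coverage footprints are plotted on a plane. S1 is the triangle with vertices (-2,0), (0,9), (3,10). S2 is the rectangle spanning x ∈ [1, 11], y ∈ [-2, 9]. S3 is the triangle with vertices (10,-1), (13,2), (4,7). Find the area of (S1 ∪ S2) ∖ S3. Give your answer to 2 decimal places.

102.36

|S1 ∪ S2| = 120.25.
|(S1 ∪ S2) ∩ S3| = 17.8889.
|(S1 ∪ S2) ∖ S3| = 120.25 − 17.8889 = 102.36.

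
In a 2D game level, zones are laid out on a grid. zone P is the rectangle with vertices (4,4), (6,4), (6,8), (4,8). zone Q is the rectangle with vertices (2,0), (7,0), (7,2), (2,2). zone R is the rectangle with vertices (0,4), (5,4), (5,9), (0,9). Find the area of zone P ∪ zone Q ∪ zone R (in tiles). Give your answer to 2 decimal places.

39.00

By inclusion–exclusion:
Individual areas: |zone P| = 8, |zone Q| = 10, |zone R| = 25.
|zone P∩zone Q| = 0 (no overlap).
|zone P∩zone R|: x∈[4,5], y∈[4,8] → 1·4 = 4.
|zone Q∩zone R| = 0 (no overlap).
|zone P∩zone Q∩zone R| = 0.
|zone P ∪ zone Q ∪ zone R| = 43 − 4 + 0 = 39.00.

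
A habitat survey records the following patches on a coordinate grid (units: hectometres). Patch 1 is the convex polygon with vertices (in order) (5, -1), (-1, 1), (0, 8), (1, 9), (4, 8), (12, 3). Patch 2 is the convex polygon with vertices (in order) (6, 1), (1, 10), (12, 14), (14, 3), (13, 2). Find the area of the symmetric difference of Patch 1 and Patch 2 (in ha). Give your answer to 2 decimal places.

119.51

|Patch 1| = 75.5, |Patch 2| = 108.5, |Patch 1∩Patch 2| = 32.2457.
|Patch 1 △ Patch 2| = |Patch 1| + |Patch 2| − 2·|Patch 1∩Patch 2| = 75.5 + 108.5 − 64.4913 = 119.51.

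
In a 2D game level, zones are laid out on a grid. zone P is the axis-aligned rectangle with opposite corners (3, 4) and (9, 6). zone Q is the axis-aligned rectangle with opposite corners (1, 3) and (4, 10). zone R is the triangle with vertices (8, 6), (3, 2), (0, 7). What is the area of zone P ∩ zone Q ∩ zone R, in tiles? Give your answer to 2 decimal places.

The intersection is the polygon with vertices (3,6), (4,6), (4,4), (3,4).
By the shoelace formula its area is 2.00.

2.00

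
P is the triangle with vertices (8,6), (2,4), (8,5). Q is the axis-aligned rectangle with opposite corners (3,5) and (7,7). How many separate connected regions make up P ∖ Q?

1

P ∖ Q is a single connected region.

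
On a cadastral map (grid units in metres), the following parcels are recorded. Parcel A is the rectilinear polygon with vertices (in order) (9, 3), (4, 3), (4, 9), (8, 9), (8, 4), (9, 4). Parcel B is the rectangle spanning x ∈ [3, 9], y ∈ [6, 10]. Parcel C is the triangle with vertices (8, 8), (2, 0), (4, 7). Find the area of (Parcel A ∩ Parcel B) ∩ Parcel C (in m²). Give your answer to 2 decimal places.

4.50

The region (Parcel A ∩ Parcel B) ∩ Parcel C is the polygon with vertices (4,6), (4,7), (8,8), (6.5,6).
By the shoelace formula its area is 4.50.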